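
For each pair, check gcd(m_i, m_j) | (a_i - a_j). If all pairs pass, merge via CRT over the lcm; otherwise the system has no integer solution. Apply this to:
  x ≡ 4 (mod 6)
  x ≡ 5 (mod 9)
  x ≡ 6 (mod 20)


Moduli 6, 9, 20 are not pairwise coprime, so CRT works modulo lcm(m_i) when all pairwise compatibility conditions hold.
Pairwise compatibility: gcd(m_i, m_j) must divide a_i - a_j for every pair.
Merge one congruence at a time:
  Start: x ≡ 4 (mod 6).
  Combine with x ≡ 5 (mod 9): gcd(6, 9) = 3, and 5 - 4 = 1 is NOT divisible by 3.
    ⇒ system is inconsistent (no integer solution).

No solution (the system is inconsistent).


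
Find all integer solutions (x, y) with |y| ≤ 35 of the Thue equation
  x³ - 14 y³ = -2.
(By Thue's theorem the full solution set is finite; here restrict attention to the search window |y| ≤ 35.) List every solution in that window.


The equation is x³ - 14y³ = -2. For fixed y, x³ = 14·y³ − 2, so a solution requires the RHS to be a perfect cube.
Strategy: iterate y from -35 to 35, compute RHS = 14·y³ − 2, and check whether it is a (positive or negative) perfect cube.
Check small values of y:
  y = 0: RHS = -2 is not a perfect cube.
  y = 1: RHS = 12 is not a perfect cube.
  y = -1: RHS = -16 is not a perfect cube.
  y = 2: RHS = 110 is not a perfect cube.
  y = -2: RHS = -114 is not a perfect cube.
  y = 3: RHS = 376 is not a perfect cube.
  y = -3: RHS = -380 is not a perfect cube.
Continuing the search up to |y| = 35 finds no solutions either.
No (x, y) in the scanned range satisfies the equation.

No integer solutions with |y| ≤ 35.


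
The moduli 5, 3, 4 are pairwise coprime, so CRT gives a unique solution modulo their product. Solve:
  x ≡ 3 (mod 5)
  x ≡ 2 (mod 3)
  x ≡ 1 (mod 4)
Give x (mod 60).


Moduli 5, 3, 4 are pairwise coprime; by CRT there is a unique solution modulo M = 5 · 3 · 4 = 60.
Solve pairwise, accumulating the modulus:
  Start with x ≡ 3 (mod 5).
  Combine with x ≡ 2 (mod 3): since gcd(5, 3) = 1, we get a unique residue mod 15.
    Write x = 3 + 5·t and substitute into x ≡ 2 (mod 3): 5·t ≡ 2 − 3 = -1 (mod 3).
    Reduce coefficients mod 3: 2·t ≡ 2 (mod 3).
    The inverse of 2 mod 3 is 2 (since 2·2 = 4 = 1·3 + 1), so t ≡ 2·2 = 4 ≡ 1 (mod 3).
    Then x = 3 + 5·1 = 8, valid modulo lcm(5, 3) = 15: x ≡ 8 (mod 15).
  Combine with x ≡ 1 (mod 4): since gcd(15, 4) = 1, we get a unique residue mod 60.
    Write x = 8 + 15·t and substitute into x ≡ 1 (mod 4): 15·t ≡ 1 − 8 = -7 (mod 4).
    Reduce coefficients mod 4: 3·t ≡ 1 (mod 4).
    The inverse of 3 mod 4 is 3 (since 3·3 = 9 = 2·4 + 1), so t ≡ 3·1 = 3 ≡ 3 (mod 4).
    Then x = 8 + 15·3 = 53, valid modulo lcm(15, 4) = 60: x ≡ 53 (mod 60).
Verify: 53 mod 5 = 3 ✓, 53 mod 3 = 2 ✓, 53 mod 4 = 1 ✓.

x ≡ 53 (mod 60).


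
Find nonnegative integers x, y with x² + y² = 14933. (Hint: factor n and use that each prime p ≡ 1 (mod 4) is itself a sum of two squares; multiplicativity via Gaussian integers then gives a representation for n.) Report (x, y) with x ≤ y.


Step 1: Factor n = 14933 = 109 · 137.
Step 2: Check the mod-4 condition on each prime factor: 109 ≡ 1 (mod 4), exponent 1; 137 ≡ 1 (mod 4), exponent 1.
All primes ≡ 3 (mod 4) appear to even exponent (or don't appear), so by the two-squares theorem n IS expressible as a sum of two squares.
Step 3: Build a representation. Here n = 109 · 137 is a product of primes ≡ 1 (mod 4). Each prime p ≡ 1 (mod 4) is itself a sum of two squares; find a² by testing p − a² for a perfect square:
  109: 109 − 1² = 108, 109 − 2² = 105, 109 − 3² = 100 = 10² ⇒ 109 = 3² + 10².
  137: 137 − 1² = 136, 137 − 2² = 133, 137 − 3² = 128, 137 − 4² = 121 = 11² ⇒ 137 = 4² + 11².
  Combine using the Brahmagupta–Fibonacci identity (a² + b²)(c² + d²) = (ac − bd)² + (ad + bc)² = (ac + bd)² + (ad − bc)²:
  109 · 137 = 14933: from (3² + 10²)(4² + 11²), take (3·4 − 10·11, 3·11 + 10·4) = (12 − 110, 33 + 40) = (-98, 73); dropping signs (only squares matter) gives (98, 73); check 98² + 73² = 9604 + 5329 = 14933 ✓.
Step 4: Order so x ≤ y and verify: 73² + 98² = 5329 + 9604 = 14933 = n. ✓

n = 14933 = 73² + 98² (one valid representation with x ≤ y).


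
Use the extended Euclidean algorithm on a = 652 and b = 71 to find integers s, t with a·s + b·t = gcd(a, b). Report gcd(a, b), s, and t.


Euclidean algorithm on (652, 71) — divide until remainder is 0:
  652 = 9 · 71 + 13
  71 = 5 · 13 + 6
  13 = 2 · 6 + 1
  6 = 6 · 1 + 0
gcd(652, 71) = 1.
Track Bezout coefficients alongside the remainders: start with r₀ = 652 = a·1 + b·0 (s = 1, t = 0) and r₁ = 71 = a·0 + b·1 (s = 0, t = 1); each new remainder r_{k+1} = r_{k-1} − q_k·r_k inherits s_{k+1} = s_{k-1} − q_k·s_k, t_{k+1} = t_{k-1} − q_k·t_k, so r_k = a·s_k + b·t_k at every step:
  q = 9: r = 13, s = 1 − 9·0 = 1, t = 0 − 9·1 = -9  (check: 652·1 + 71·(-9) = 13)
  q = 5: r = 6, s = 0 − 5·1 = -5, t = 1 − 5·(-9) = 46  (check: 652·(-5) + 71·46 = 6)
  q = 2: r = 1, s = 1 − 2·(-5) = 11, t = -9 − 2·46 = -101  (check: 652·11 + 71·(-101) = 1)
The row with r = 1 (the gcd) gives the Bezout coefficients s = 11, t = -101.
Result: 652 · (11) + 71 · (-101) = 1.

gcd(652, 71) = 1; s = 11, t = -101 (check: 652·11 + 71·(-101) = 1).


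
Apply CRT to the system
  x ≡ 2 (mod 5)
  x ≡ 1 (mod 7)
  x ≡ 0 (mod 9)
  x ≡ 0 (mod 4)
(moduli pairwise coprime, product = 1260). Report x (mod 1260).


Product of moduli M = 5 · 7 · 9 · 4 = 1260.
Merge one congruence at a time:
  Start: x ≡ 2 (mod 5).
  Combine with x ≡ 1 (mod 7); new modulus lcm = 35.
    Write x = 2 + 5·t and substitute into x ≡ 1 (mod 7): 5·t ≡ 1 − 2 = -1 (mod 7).
    Reduce coefficients mod 7: 5·t ≡ 6 (mod 7).
    The inverse of 5 mod 7 is 3 (since 5·3 = 15 = 2·7 + 1), so t ≡ 3·6 = 18 ≡ 4 (mod 7).
    Then x = 2 + 5·4 = 22, valid modulo lcm(5, 7) = 35: x ≡ 22 (mod 35).
  Combine with x ≡ 0 (mod 9); new modulus lcm = 315.
    Write x = 22 + 35·t and substitute into x ≡ 0 (mod 9): 35·t ≡ 0 − 22 = -22 (mod 9).
    Reduce coefficients mod 9: 8·t ≡ 5 (mod 9).
    The inverse of 8 mod 9 is 8 (since 8·8 = 64 = 7·9 + 1), so t ≡ 8·5 = 40 ≡ 4 (mod 9).
    Then x = 22 + 35·4 = 162, valid modulo lcm(35, 9) = 315: x ≡ 162 (mod 315).
  Combine with x ≡ 0 (mod 4); new modulus lcm = 1260.
    Write x = 162 + 315·t and substitute into x ≡ 0 (mod 4): 315·t ≡ 0 − 162 = -162 (mod 4).
    Reduce coefficients mod 4: 3·t ≡ 2 (mod 4).
    The inverse of 3 mod 4 is 3 (since 3·3 = 9 = 2·4 + 1), so t ≡ 3·2 = 6 ≡ 2 (mod 4).
    Then x = 162 + 315·2 = 792, valid modulo lcm(315, 4) = 1260: x ≡ 792 (mod 1260).
Verify against each original: 792 mod 5 = 2, 792 mod 7 = 1, 792 mod 9 = 0, 792 mod 4 = 0.

x ≡ 792 (mod 1260).


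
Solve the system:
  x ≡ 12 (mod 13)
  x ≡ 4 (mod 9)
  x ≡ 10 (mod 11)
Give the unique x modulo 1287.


Moduli 13, 9, 11 are pairwise coprime; by CRT there is a unique solution modulo M = 13 · 9 · 11 = 1287.
Solve pairwise, accumulating the modulus:
  Start with x ≡ 12 (mod 13).
  Combine with x ≡ 4 (mod 9): since gcd(13, 9) = 1, we get a unique residue mod 117.
    Write x = 12 + 13·t and substitute into x ≡ 4 (mod 9): 13·t ≡ 4 − 12 = -8 (mod 9).
    Reduce coefficients mod 9: 4·t ≡ 1 (mod 9).
    The inverse of 4 mod 9 is 7 (since 4·7 = 28 = 3·9 + 1), so t ≡ 7·1 = 7 ≡ 7 (mod 9).
    Then x = 12 + 13·7 = 103, valid modulo lcm(13, 9) = 117: x ≡ 103 (mod 117).
  Combine with x ≡ 10 (mod 11): since gcd(117, 11) = 1, we get a unique residue mod 1287.
    Write x = 103 + 117·t and substitute into x ≡ 10 (mod 11): 117·t ≡ 10 − 103 = -93 (mod 11).
    Reduce coefficients mod 11: 7·t ≡ 6 (mod 11).
    The inverse of 7 mod 11 is 8 (since 7·8 = 56 = 5·11 + 1), so t ≡ 8·6 = 48 ≡ 4 (mod 11).
    Then x = 103 + 117·4 = 571, valid modulo lcm(117, 11) = 1287: x ≡ 571 (mod 1287).
Verify: 571 mod 13 = 12 ✓, 571 mod 9 = 4 ✓, 571 mod 11 = 10 ✓.

x ≡ 571 (mod 1287).


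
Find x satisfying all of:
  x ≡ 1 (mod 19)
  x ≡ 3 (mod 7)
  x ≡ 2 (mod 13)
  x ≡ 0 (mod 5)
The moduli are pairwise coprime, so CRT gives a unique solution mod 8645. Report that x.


Product of moduli M = 19 · 7 · 13 · 5 = 8645.
Merge one congruence at a time:
  Start: x ≡ 1 (mod 19).
  Combine with x ≡ 3 (mod 7); new modulus lcm = 133.
    Write x = 1 + 19·t and substitute into x ≡ 3 (mod 7): 19·t ≡ 3 − 1 = 2 (mod 7).
    Reduce coefficients mod 7: 5·t ≡ 2 (mod 7).
    The inverse of 5 mod 7 is 3 (since 5·3 = 15 = 2·7 + 1), so t ≡ 3·2 = 6 ≡ 6 (mod 7).
    Then x = 1 + 19·6 = 115, valid modulo lcm(19, 7) = 133: x ≡ 115 (mod 133).
  Combine with x ≡ 2 (mod 13); new modulus lcm = 1729.
    Write x = 115 + 133·t and substitute into x ≡ 2 (mod 13): 133·t ≡ 2 − 115 = -113 (mod 13).
    Reduce coefficients mod 13: 3·t ≡ 4 (mod 13).
    The inverse of 3 mod 13 is 9 (since 3·9 = 27 = 2·13 + 1), so t ≡ 9·4 = 36 ≡ 10 (mod 13).
    Then x = 115 + 133·10 = 1445, valid modulo lcm(133, 13) = 1729: x ≡ 1445 (mod 1729).
  Combine with x ≡ 0 (mod 5); new modulus lcm = 8645.
    Write x = 1445 + 1729·t and substitute into x ≡ 0 (mod 5): 1729·t ≡ 0 − 1445 = -1445 (mod 5).
    Reduce coefficients mod 5: 4·t ≡ 0 (mod 5).
    The inverse of 4 mod 5 is 4 (since 4·4 = 16 = 3·5 + 1), so t ≡ 4·0 = 0 ≡ 0 (mod 5).
    Then x = 1445 + 1729·0 = 1445, valid modulo lcm(1729, 5) = 8645: x ≡ 1445 (mod 8645).
Verify against each original: 1445 mod 19 = 1, 1445 mod 7 = 3, 1445 mod 13 = 2, 1445 mod 5 = 0.

x ≡ 1445 (mod 8645).


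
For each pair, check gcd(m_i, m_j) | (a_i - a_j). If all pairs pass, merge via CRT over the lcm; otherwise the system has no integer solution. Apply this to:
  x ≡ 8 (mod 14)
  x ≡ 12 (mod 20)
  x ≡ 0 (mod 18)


Moduli 14, 20, 18 are not pairwise coprime, so CRT works modulo lcm(m_i) when all pairwise compatibility conditions hold.
Pairwise compatibility: gcd(m_i, m_j) must divide a_i - a_j for every pair.
Merge one congruence at a time:
  Start: x ≡ 8 (mod 14).
  Combine with x ≡ 12 (mod 20): gcd(14, 20) = 2; 12 - 8 = 4, which IS divisible by 2, so compatible.
    Write x = 8 + 14·t and substitute into x ≡ 12 (mod 20): 14·t ≡ 12 − 8 = 4 (mod 20).
    Divide the congruence (and modulus) by g = 2: 7·t ≡ 2 (mod 10).
    The inverse of 7 mod 10 is 3 (since 7·3 = 21 = 2·10 + 1), so t ≡ 3·2 = 6 ≡ 6 (mod 10).
    Then x = 8 + 14·6 = 92, valid modulo lcm(14, 20) = 140: x ≡ 92 (mod 140).
  Combine with x ≡ 0 (mod 18): gcd(140, 18) = 2; 0 - 92 = -92, which IS divisible by 2, so compatible.
    Write x = 92 + 140·t and substitute into x ≡ 0 (mod 18): 140·t ≡ 0 − 92 = -92 (mod 18).
    Divide the congruence (and modulus) by g = 2: 70·t ≡ -46 (mod 9).
    Reduce coefficients mod 9: 7·t ≡ 8 (mod 9).
    The inverse of 7 mod 9 is 4 (since 7·4 = 28 = 3·9 + 1), so t ≡ 4·8 = 32 ≡ 5 (mod 9).
    Then x = 92 + 140·5 = 792, valid modulo lcm(140, 18) = 1260: x ≡ 792 (mod 1260).
Verify: 792 mod 14 = 8, 792 mod 20 = 12, 792 mod 18 = 0.

x ≡ 792 (mod 1260).


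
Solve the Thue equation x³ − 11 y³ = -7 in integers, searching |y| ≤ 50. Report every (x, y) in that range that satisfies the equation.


The equation is x³ - 11y³ = -7. For fixed y, x³ = 11·y³ − 7, so a solution requires the RHS to be a perfect cube.
Strategy: iterate y from -50 to 50, compute RHS = 11·y³ − 7, and check whether it is a (positive or negative) perfect cube.
Check small values of y:
  y = 0: RHS = -7 is not a perfect cube.
  y = 1: RHS = 4 is not a perfect cube.
  y = -1: RHS = -18 is not a perfect cube.
  y = 2: RHS = 81 is not a perfect cube.
  y = -2: RHS = -95 is not a perfect cube.
  y = 3: RHS = 290 is not a perfect cube.
  y = -3: RHS = -304 is not a perfect cube.
Continuing the search up to |y| = 50 finds no solutions either.
No (x, y) in the scanned range satisfies the equation.

No integer solutions with |y| ≤ 50.


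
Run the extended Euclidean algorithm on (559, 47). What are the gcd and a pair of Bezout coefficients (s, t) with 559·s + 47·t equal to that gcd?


Euclidean algorithm on (559, 47) — divide until remainder is 0:
  559 = 11 · 47 + 42
  47 = 1 · 42 + 5
  42 = 8 · 5 + 2
  5 = 2 · 2 + 1
  2 = 2 · 1 + 0
gcd(559, 47) = 1.
Track Bezout coefficients alongside the remainders: start with r₀ = 559 = a·1 + b·0 (s = 1, t = 0) and r₁ = 47 = a·0 + b·1 (s = 0, t = 1); each new remainder r_{k+1} = r_{k-1} − q_k·r_k inherits s_{k+1} = s_{k-1} − q_k·s_k, t_{k+1} = t_{k-1} − q_k·t_k, so r_k = a·s_k + b·t_k at every step:
  q = 11: r = 42, s = 1 − 11·0 = 1, t = 0 − 11·1 = -11  (check: 559·1 + 47·(-11) = 42)
  q = 1: r = 5, s = 0 − 1·1 = -1, t = 1 − 1·(-11) = 12  (check: 559·(-1) + 47·12 = 5)
  q = 8: r = 2, s = 1 − 8·(-1) = 9, t = -11 − 8·12 = -107  (check: 559·9 + 47·(-107) = 2)
  q = 2: r = 1, s = -1 − 2·9 = -19, t = 12 − 2·(-107) = 226  (check: 559·(-19) + 47·226 = 1)
The row with r = 1 (the gcd) gives the Bezout coefficients s = -19, t = 226.
Result: 559 · (-19) + 47 · (226) = 1.

gcd(559, 47) = 1; s = -19, t = 226 (check: 559·(-19) + 47·226 = 1).


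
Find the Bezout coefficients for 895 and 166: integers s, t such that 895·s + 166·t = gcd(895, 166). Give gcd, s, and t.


Euclidean algorithm on (895, 166) — divide until remainder is 0:
  895 = 5 · 166 + 65
  166 = 2 · 65 + 36
  65 = 1 · 36 + 29
  36 = 1 · 29 + 7
  29 = 4 · 7 + 1
  7 = 7 · 1 + 0
gcd(895, 166) = 1.
Track Bezout coefficients alongside the remainders: start with r₀ = 895 = a·1 + b·0 (s = 1, t = 0) and r₁ = 166 = a·0 + b·1 (s = 0, t = 1); each new remainder r_{k+1} = r_{k-1} − q_k·r_k inherits s_{k+1} = s_{k-1} − q_k·s_k, t_{k+1} = t_{k-1} − q_k·t_k, so r_k = a·s_k + b·t_k at every step:
  q = 5: r = 65, s = 1 − 5·0 = 1, t = 0 − 5·1 = -5  (check: 895·1 + 166·(-5) = 65)
  q = 2: r = 36, s = 0 − 2·1 = -2, t = 1 − 2·(-5) = 11  (check: 895·(-2) + 166·11 = 36)
  q = 1: r = 29, s = 1 − 1·(-2) = 3, t = -5 − 1·11 = -16  (check: 895·3 + 166·(-16) = 29)
  q = 1: r = 7, s = -2 − 1·3 = -5, t = 11 − 1·(-16) = 27  (check: 895·(-5) + 166·27 = 7)
  q = 4: r = 1, s = 3 − 4·(-5) = 23, t = -16 − 4·27 = -124  (check: 895·23 + 166·(-124) = 1)
The row with r = 1 (the gcd) gives the Bezout coefficients s = 23, t = -124.
Result: 895 · (23) + 166 · (-124) = 1.

gcd(895, 166) = 1; s = 23, t = -124 (check: 895·23 + 166·(-124) = 1).


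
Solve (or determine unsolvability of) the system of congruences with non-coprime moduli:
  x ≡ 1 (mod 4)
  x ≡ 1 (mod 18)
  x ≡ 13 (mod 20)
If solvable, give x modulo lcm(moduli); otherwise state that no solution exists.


Moduli 4, 18, 20 are not pairwise coprime, so CRT works modulo lcm(m_i) when all pairwise compatibility conditions hold.
Pairwise compatibility: gcd(m_i, m_j) must divide a_i - a_j for every pair.
Merge one congruence at a time:
  Start: x ≡ 1 (mod 4).
  Combine with x ≡ 1 (mod 18): gcd(4, 18) = 2; 1 - 1 = 0, which IS divisible by 2, so compatible.
    Write x = 1 + 4·t and substitute into x ≡ 1 (mod 18): 4·t ≡ 1 − 1 = 0 (mod 18).
    Divide the congruence (and modulus) by g = 2: 2·t ≡ 0 (mod 9).
    The inverse of 2 mod 9 is 5 (since 2·5 = 10 = 1·9 + 1), so t ≡ 5·0 = 0 ≡ 0 (mod 9).
    Then x = 1 + 4·0 = 1, valid modulo lcm(4, 18) = 36: x ≡ 1 (mod 36).
  Combine with x ≡ 13 (mod 20): gcd(36, 20) = 4; 13 - 1 = 12, which IS divisible by 4, so compatible.
    Write x = 1 + 36·t and substitute into x ≡ 13 (mod 20): 36·t ≡ 13 − 1 = 12 (mod 20).
    Divide the congruence (and modulus) by g = 4: 9·t ≡ 3 (mod 5).
    Reduce coefficients mod 5: 4·t ≡ 3 (mod 5).
    The inverse of 4 mod 5 is 4 (since 4·4 = 16 = 3·5 + 1), so t ≡ 4·3 = 12 ≡ 2 (mod 5).
    Then x = 1 + 36·2 = 73, valid modulo lcm(36, 20) = 180: x ≡ 73 (mod 180).
Verify: 73 mod 4 = 1, 73 mod 18 = 1, 73 mod 20 = 13.

x ≡ 73 (mod 180).


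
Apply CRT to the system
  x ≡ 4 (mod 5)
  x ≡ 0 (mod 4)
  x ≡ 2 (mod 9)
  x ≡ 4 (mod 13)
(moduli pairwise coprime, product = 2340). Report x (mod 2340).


Product of moduli M = 5 · 4 · 9 · 13 = 2340.
Merge one congruence at a time:
  Start: x ≡ 4 (mod 5).
  Combine with x ≡ 0 (mod 4); new modulus lcm = 20.
    Write x = 4 + 5·t and substitute into x ≡ 0 (mod 4): 5·t ≡ 0 − 4 = -4 (mod 4).
    Reduce coefficients mod 4: 1·t ≡ 0 (mod 4).
    So t ≡ 0 (mod 4).
    Then x = 4 + 5·0 = 4, valid modulo lcm(5, 4) = 20: x ≡ 4 (mod 20).
  Combine with x ≡ 2 (mod 9); new modulus lcm = 180.
    Write x = 4 + 20·t and substitute into x ≡ 2 (mod 9): 20·t ≡ 2 − 4 = -2 (mod 9).
    Reduce coefficients mod 9: 2·t ≡ 7 (mod 9).
    The inverse of 2 mod 9 is 5 (since 2·5 = 10 = 1·9 + 1), so t ≡ 5·7 = 35 ≡ 8 (mod 9).
    Then x = 4 + 20·8 = 164, valid modulo lcm(20, 9) = 180: x ≡ 164 (mod 180).
  Combine with x ≡ 4 (mod 13); new modulus lcm = 2340.
    Write x = 164 + 180·t and substitute into x ≡ 4 (mod 13): 180·t ≡ 4 − 164 = -160 (mod 13).
    Reduce coefficients mod 13: 11·t ≡ 9 (mod 13).
    The inverse of 11 mod 13 is 6 (since 11·6 = 66 = 5·13 + 1), so t ≡ 6·9 = 54 ≡ 2 (mod 13).
    Then x = 164 + 180·2 = 524, valid modulo lcm(180, 13) = 2340: x ≡ 524 (mod 2340).
Verify against each original: 524 mod 5 = 4, 524 mod 4 = 0, 524 mod 9 = 2, 524 mod 13 = 4.

x ≡ 524 (mod 2340).


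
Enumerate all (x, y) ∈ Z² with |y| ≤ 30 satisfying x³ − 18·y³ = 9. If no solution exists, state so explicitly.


The equation is x³ - 18y³ = 9. For fixed y, x³ = 18·y³ + 9, so a solution requires the RHS to be a perfect cube.
Strategy: iterate y from -30 to 30, compute RHS = 18·y³ + 9, and check whether it is a (positive or negative) perfect cube.
Check small values of y:
  y = 0: RHS = 9 is not a perfect cube.
  y = 1: RHS = 27 = (3)³ ⇒ x = 3 works.
  y = -1: RHS = -9 is not a perfect cube.
  y = 2: RHS = 153 is not a perfect cube.
  y = -2: RHS = -135 is not a perfect cube.
  y = 3: RHS = 495 is not a perfect cube.
  y = -3: RHS = -477 is not a perfect cube.
Continuing the search up to |y| = 30 finds no further solutions beyond those listed.
Collected solutions: (3, 1).

Solutions (with |y| ≤ 30): (3, 1).


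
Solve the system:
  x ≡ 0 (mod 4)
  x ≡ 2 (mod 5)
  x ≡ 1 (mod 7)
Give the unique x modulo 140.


Moduli 4, 5, 7 are pairwise coprime; by CRT there is a unique solution modulo M = 4 · 5 · 7 = 140.
Solve pairwise, accumulating the modulus:
  Start with x ≡ 0 (mod 4).
  Combine with x ≡ 2 (mod 5): since gcd(4, 5) = 1, we get a unique residue mod 20.
    Write x = 0 + 4·t and substitute into x ≡ 2 (mod 5): 4·t ≡ 2 − 0 = 2 (mod 5).
    The inverse of 4 mod 5 is 4 (since 4·4 = 16 = 3·5 + 1), so t ≡ 4·2 = 8 ≡ 3 (mod 5).
    Then x = 0 + 4·3 = 12, valid modulo lcm(4, 5) = 20: x ≡ 12 (mod 20).
  Combine with x ≡ 1 (mod 7): since gcd(20, 7) = 1, we get a unique residue mod 140.
    Write x = 12 + 20·t and substitute into x ≡ 1 (mod 7): 20·t ≡ 1 − 12 = -11 (mod 7).
    Reduce coefficients mod 7: 6·t ≡ 3 (mod 7).
    The inverse of 6 mod 7 is 6 (since 6·6 = 36 = 5·7 + 1), so t ≡ 6·3 = 18 ≡ 4 (mod 7).
    Then x = 12 + 20·4 = 92, valid modulo lcm(20, 7) = 140: x ≡ 92 (mod 140).
Verify: 92 mod 4 = 0 ✓, 92 mod 5 = 2 ✓, 92 mod 7 = 1 ✓.

x ≡ 92 (mod 140).


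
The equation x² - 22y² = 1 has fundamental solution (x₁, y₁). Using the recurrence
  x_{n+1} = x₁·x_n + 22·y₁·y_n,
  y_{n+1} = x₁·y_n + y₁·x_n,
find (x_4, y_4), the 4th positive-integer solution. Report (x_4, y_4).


Step 1: Find the fundamental solution (x₁, y₁) of x² - 22y² = 1.
  Expand √22 as a continued fraction. a₀ = ⌊√22⌋ = 4; iterate m_{k+1} = d_k·a_k − m_k, d_{k+1} = (22 − m_{k+1}²)/d_k, a_{k+1} = ⌊(a₀ + m_{k+1})/d_{k+1}⌋ (starting m₀ = 0, d₀ = 1), with convergents p_k = a_k·p_{k-1} + p_{k-2}, q_k = a_k·q_{k-1} + q_{k-2} (p₋₁ = 1, q₋₁ = 0):
  k = 0: a₀ = 4; p₀/q₀ = 4/1; p₀² − 22·q₀² = 16 − 22 = -6.
  k = 1: m = 4, d = 6, a = ⌊(4 + 4)/6⌋ = 1; p/q = (1·4 + 1)/(1·1 + 0) = 5/1; p² − 22·q² = 25 − 22 = 3.
  k = 2: m = 2, d = 3, a = ⌊(4 + 2)/3⌋ = 2; p/q = (2·5 + 4)/(2·1 + 1) = 14/3; p² − 22·q² = 196 − 198 = -2.
  k = 3: m = 4, d = 2, a = ⌊(4 + 4)/2⌋ = 4; p/q = (4·14 + 5)/(4·3 + 1) = 61/13; p² − 22·q² = 3721 − 3718 = 3.
  k = 4: m = 4, d = 3, a = ⌊(4 + 4)/3⌋ = 2; p/q = (2·61 + 14)/(2·13 + 3) = 136/29; p² − 22·q² = 18496 − 18502 = -6.
  k = 5: m = 2, d = 6, a = ⌊(4 + 2)/6⌋ = 1; p/q = (1·136 + 61)/(1·29 + 13) = 197/42; p² − 22·q² = 38809 − 38808 = 1.
  The first convergent with p² − 22·q² = 1 gives the fundamental solution (x₁, y₁) = (197, 42).
Step 2: Apply the recurrence (x_{n+1}, y_{n+1}) = (x₁x_n + 22y₁y_n, x₁y_n + y₁x_n) repeatedly.
  From (x_1, y_1) = (197, 42): x_2 = 197·197 + 22·42·42 = 77617; y_2 = 197·42 + 42·197 = 16548.
  From (x_2, y_2) = (77617, 16548): x_3 = 197·77617 + 22·42·16548 = 30580901; y_3 = 197·16548 + 42·77617 = 6519870.
  From (x_3, y_3) = (30580901, 6519870): x_4 = 197·30580901 + 22·42·6519870 = 12048797377; y_4 = 197·6519870 + 42·30580901 = 2568812232.
Step 3: Verify x_4² - 22·y_4² = 145173518232002080129 - 145173518232002080128 = 1 (should be 1). ✓

(x_1, y_1) = (197, 42); (x_4, y_4) = (12048797377, 2568812232).


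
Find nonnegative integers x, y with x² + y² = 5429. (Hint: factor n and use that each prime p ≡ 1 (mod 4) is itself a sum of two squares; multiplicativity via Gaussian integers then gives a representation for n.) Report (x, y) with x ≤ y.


Step 1: Factor n = 5429 = 61 · 89.
Step 2: Check the mod-4 condition on each prime factor: 61 ≡ 1 (mod 4), exponent 1; 89 ≡ 1 (mod 4), exponent 1.
All primes ≡ 3 (mod 4) appear to even exponent (or don't appear), so by the two-squares theorem n IS expressible as a sum of two squares.
Step 3: Build a representation. Here n = 61 · 89 is a product of primes ≡ 1 (mod 4). Each prime p ≡ 1 (mod 4) is itself a sum of two squares; find a² by testing p − a² for a perfect square:
  61: 61 − 1² = 60, 61 − 2² = 57, 61 − 3² = 52, 61 − 4² = 45, 61 − 5² = 36 = 6² ⇒ 61 = 5² + 6².
  89: 89 − 1² = 88, 89 − 2² = 85, 89 − 3² = 80, 89 − 4² = 73, 89 − 5² = 64 = 8² ⇒ 89 = 5² + 8².
  Combine using the Brahmagupta–Fibonacci identity (a² + b²)(c² + d²) = (ac − bd)² + (ad + bc)² = (ac + bd)² + (ad − bc)²:
  61 · 89 = 5429: from (5² + 6²)(5² + 8²), take (5·5 − 6·8, 5·8 + 6·5) = (25 − 48, 40 + 30) = (-23, 70); dropping signs (only squares matter) gives (23, 70); check 23² + 70² = 529 + 4900 = 5429 ✓.
Step 4: Order so x ≤ y and verify: 23² + 70² = 529 + 4900 = 5429 = n. ✓

n = 5429 = 23² + 70² (one valid representation with x ≤ y).


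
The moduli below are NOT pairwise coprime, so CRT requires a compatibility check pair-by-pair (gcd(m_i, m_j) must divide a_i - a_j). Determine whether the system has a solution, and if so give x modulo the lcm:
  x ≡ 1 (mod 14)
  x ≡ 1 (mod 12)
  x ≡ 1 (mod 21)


Moduli 14, 12, 21 are not pairwise coprime, so CRT works modulo lcm(m_i) when all pairwise compatibility conditions hold.
Pairwise compatibility: gcd(m_i, m_j) must divide a_i - a_j for every pair.
Merge one congruence at a time:
  Start: x ≡ 1 (mod 14).
  Combine with x ≡ 1 (mod 12): gcd(14, 12) = 2; 1 - 1 = 0, which IS divisible by 2, so compatible.
    Write x = 1 + 14·t and substitute into x ≡ 1 (mod 12): 14·t ≡ 1 − 1 = 0 (mod 12).
    Divide the congruence (and modulus) by g = 2: 7·t ≡ 0 (mod 6).
    Reduce coefficients mod 6: 1·t ≡ 0 (mod 6).
    So t ≡ 0 (mod 6).
    Then x = 1 + 14·0 = 1, valid modulo lcm(14, 12) = 84: x ≡ 1 (mod 84).
  Combine with x ≡ 1 (mod 21): gcd(84, 21) = 21; 1 - 1 = 0, which IS divisible by 21, so compatible.
    Write x = 1 + 84·t and substitute into x ≡ 1 (mod 21): 84·t ≡ 1 − 1 = 0 (mod 21).
    Divide the congruence (and modulus) by g = 21: 4·t ≡ 0 (mod 1).
    Modulo 1 every t works; take t = 0.
    Then x = 1 + 84·0 = 1, valid modulo lcm(84, 21) = 84: x ≡ 1 (mod 84).
Verify: 1 mod 14 = 1, 1 mod 12 = 1, 1 mod 21 = 1.

x ≡ 1 (mod 84).


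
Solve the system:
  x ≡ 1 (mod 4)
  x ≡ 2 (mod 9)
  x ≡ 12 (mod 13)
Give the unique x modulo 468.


Moduli 4, 9, 13 are pairwise coprime; by CRT there is a unique solution modulo M = 4 · 9 · 13 = 468.
Solve pairwise, accumulating the modulus:
  Start with x ≡ 1 (mod 4).
  Combine with x ≡ 2 (mod 9): since gcd(4, 9) = 1, we get a unique residue mod 36.
    Write x = 1 + 4·t and substitute into x ≡ 2 (mod 9): 4·t ≡ 2 − 1 = 1 (mod 9).
    The inverse of 4 mod 9 is 7 (since 4·7 = 28 = 3·9 + 1), so t ≡ 7·1 = 7 ≡ 7 (mod 9).
    Then x = 1 + 4·7 = 29, valid modulo lcm(4, 9) = 36: x ≡ 29 (mod 36).
  Combine with x ≡ 12 (mod 13): since gcd(36, 13) = 1, we get a unique residue mod 468.
    Write x = 29 + 36·t and substitute into x ≡ 12 (mod 13): 36·t ≡ 12 − 29 = -17 (mod 13).
    Reduce coefficients mod 13: 10·t ≡ 9 (mod 13).
    The inverse of 10 mod 13 is 4 (since 10·4 = 40 = 3·13 + 1), so t ≡ 4·9 = 36 ≡ 10 (mod 13).
    Then x = 29 + 36·10 = 389, valid modulo lcm(36, 13) = 468: x ≡ 389 (mod 468).
Verify: 389 mod 4 = 1 ✓, 389 mod 9 = 2 ✓, 389 mod 13 = 12 ✓.

x ≡ 389 (mod 468).


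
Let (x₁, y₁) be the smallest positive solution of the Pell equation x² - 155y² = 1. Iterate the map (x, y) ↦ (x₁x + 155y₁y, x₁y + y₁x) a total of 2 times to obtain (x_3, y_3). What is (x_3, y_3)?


Step 1: Find the fundamental solution (x₁, y₁) of x² - 155y² = 1.
  Expand √155 as a continued fraction. a₀ = ⌊√155⌋ = 12; iterate m_{k+1} = d_k·a_k − m_k, d_{k+1} = (155 − m_{k+1}²)/d_k, a_{k+1} = ⌊(a₀ + m_{k+1})/d_{k+1}⌋ (starting m₀ = 0, d₀ = 1), with convergents p_k = a_k·p_{k-1} + p_{k-2}, q_k = a_k·q_{k-1} + q_{k-2} (p₋₁ = 1, q₋₁ = 0):
  k = 0: a₀ = 12; p₀/q₀ = 12/1; p₀² − 155·q₀² = 144 − 155 = -11.
  k = 1: m = 12, d = 11, a = ⌊(12 + 12)/11⌋ = 2; p/q = (2·12 + 1)/(2·1 + 0) = 25/2; p² − 155·q² = 625 − 620 = 5.
  k = 2: m = 10, d = 5, a = ⌊(12 + 10)/5⌋ = 4; p/q = (4·25 + 12)/(4·2 + 1) = 112/9; p² − 155·q² = 12544 − 12555 = -11.
  k = 3: m = 10, d = 11, a = ⌊(12 + 10)/11⌋ = 2; p/q = (2·112 + 25)/(2·9 + 2) = 249/20; p² − 155·q² = 62001 − 62000 = 1.
  The first convergent with p² − 155·q² = 1 gives the fundamental solution (x₁, y₁) = (249, 20).
Step 2: Apply the recurrence (x_{n+1}, y_{n+1}) = (x₁x_n + 155y₁y_n, x₁y_n + y₁x_n) repeatedly.
  From (x_1, y_1) = (249, 20): x_2 = 249·249 + 155·20·20 = 124001; y_2 = 249·20 + 20·249 = 9960.
  From (x_2, y_2) = (124001, 9960): x_3 = 249·124001 + 155·20·9960 = 61752249; y_3 = 249·9960 + 20·124001 = 4960060.
Step 3: Verify x_3² - 155·y_3² = 3813340256558001 - 3813340256558000 = 1 (should be 1). ✓

(x_1, y_1) = (249, 20); (x_3, y_3) = (61752249, 4960060).


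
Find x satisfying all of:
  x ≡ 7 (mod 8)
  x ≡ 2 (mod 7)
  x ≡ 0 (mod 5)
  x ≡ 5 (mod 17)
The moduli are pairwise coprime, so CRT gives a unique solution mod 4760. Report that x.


Product of moduli M = 8 · 7 · 5 · 17 = 4760.
Merge one congruence at a time:
  Start: x ≡ 7 (mod 8).
  Combine with x ≡ 2 (mod 7); new modulus lcm = 56.
    Write x = 7 + 8·t and substitute into x ≡ 2 (mod 7): 8·t ≡ 2 − 7 = -5 (mod 7).
    Reduce coefficients mod 7: 1·t ≡ 2 (mod 7).
    So t ≡ 2 (mod 7).
    Then x = 7 + 8·2 = 23, valid modulo lcm(8, 7) = 56: x ≡ 23 (mod 56).
  Combine with x ≡ 0 (mod 5); new modulus lcm = 280.
    Write x = 23 + 56·t and substitute into x ≡ 0 (mod 5): 56·t ≡ 0 − 23 = -23 (mod 5).
    Reduce coefficients mod 5: 1·t ≡ 2 (mod 5).
    So t ≡ 2 (mod 5).
    Then x = 23 + 56·2 = 135, valid modulo lcm(56, 5) = 280: x ≡ 135 (mod 280).
  Combine with x ≡ 5 (mod 17); new modulus lcm = 4760.
    Write x = 135 + 280·t and substitute into x ≡ 5 (mod 17): 280·t ≡ 5 − 135 = -130 (mod 17).
    Reduce coefficients mod 17: 8·t ≡ 6 (mod 17).
    The inverse of 8 mod 17 is 15 (since 8·15 = 120 = 7·17 + 1), so t ≡ 15·6 = 90 ≡ 5 (mod 17).
    Then x = 135 + 280·5 = 1535, valid modulo lcm(280, 17) = 4760: x ≡ 1535 (mod 4760).
Verify against each original: 1535 mod 8 = 7, 1535 mod 7 = 2, 1535 mod 5 = 0, 1535 mod 17 = 5.

x ≡ 1535 (mod 4760).


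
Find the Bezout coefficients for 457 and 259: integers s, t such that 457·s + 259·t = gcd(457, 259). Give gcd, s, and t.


Euclidean algorithm on (457, 259) — divide until remainder is 0:
  457 = 1 · 259 + 198
  259 = 1 · 198 + 61
  198 = 3 · 61 + 15
  61 = 4 · 15 + 1
  15 = 15 · 1 + 0
gcd(457, 259) = 1.
Track Bezout coefficients alongside the remainders: start with r₀ = 457 = a·1 + b·0 (s = 1, t = 0) and r₁ = 259 = a·0 + b·1 (s = 0, t = 1); each new remainder r_{k+1} = r_{k-1} − q_k·r_k inherits s_{k+1} = s_{k-1} − q_k·s_k, t_{k+1} = t_{k-1} − q_k·t_k, so r_k = a·s_k + b·t_k at every step:
  q = 1: r = 198, s = 1 − 1·0 = 1, t = 0 − 1·1 = -1  (check: 457·1 + 259·(-1) = 198)
  q = 1: r = 61, s = 0 − 1·1 = -1, t = 1 − 1·(-1) = 2  (check: 457·(-1) + 259·2 = 61)
  q = 3: r = 15, s = 1 − 3·(-1) = 4, t = -1 − 3·2 = -7  (check: 457·4 + 259·(-7) = 15)
  q = 4: r = 1, s = -1 − 4·4 = -17, t = 2 − 4·(-7) = 30  (check: 457·(-17) + 259·30 = 1)
The row with r = 1 (the gcd) gives the Bezout coefficients s = -17, t = 30.
Result: 457 · (-17) + 259 · (30) = 1.

gcd(457, 259) = 1; s = -17, t = 30 (check: 457·(-17) + 259·30 = 1).


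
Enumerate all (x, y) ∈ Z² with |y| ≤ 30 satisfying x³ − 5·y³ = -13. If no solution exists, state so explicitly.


The equation is x³ - 5y³ = -13. For fixed y, x³ = 5·y³ − 13, so a solution requires the RHS to be a perfect cube.
Strategy: iterate y from -30 to 30, compute RHS = 5·y³ − 13, and check whether it is a (positive or negative) perfect cube.
Check small values of y:
  y = 0: RHS = -13 is not a perfect cube.
  y = 1: RHS = -8 = (-2)³ ⇒ x = -2 works.
  y = -1: RHS = -18 is not a perfect cube.
  y = 2: RHS = 27 = (3)³ ⇒ x = 3 works.
  y = -2: RHS = -53 is not a perfect cube.
  y = 3: RHS = 122 is not a perfect cube.
  y = -3: RHS = -148 is not a perfect cube.
Continuing, at y = -7: RHS = -1728 = (-12)³ ⇒ x = -12 works.
Searching the remaining y in |y| ≤ 30 finds no further solutions.
Collected solutions: (-2, 1), (3, 2), (-12, -7).

Solutions (with |y| ≤ 30): (-2, 1), (3, 2), (-12, -7).


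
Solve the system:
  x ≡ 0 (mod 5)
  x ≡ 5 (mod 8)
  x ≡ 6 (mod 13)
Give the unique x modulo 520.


Moduli 5, 8, 13 are pairwise coprime; by CRT there is a unique solution modulo M = 5 · 8 · 13 = 520.
Solve pairwise, accumulating the modulus:
  Start with x ≡ 0 (mod 5).
  Combine with x ≡ 5 (mod 8): since gcd(5, 8) = 1, we get a unique residue mod 40.
    Write x = 0 + 5·t and substitute into x ≡ 5 (mod 8): 5·t ≡ 5 − 0 = 5 (mod 8).
    The inverse of 5 mod 8 is 5 (since 5·5 = 25 = 3·8 + 1), so t ≡ 5·5 = 25 ≡ 1 (mod 8).
    Then x = 0 + 5·1 = 5, valid modulo lcm(5, 8) = 40: x ≡ 5 (mod 40).
  Combine with x ≡ 6 (mod 13): since gcd(40, 13) = 1, we get a unique residue mod 520.
    Write x = 5 + 40·t and substitute into x ≡ 6 (mod 13): 40·t ≡ 6 − 5 = 1 (mod 13).
    Reduce coefficients mod 13: 1·t ≡ 1 (mod 13).
    So t ≡ 1 (mod 13).
    Then x = 5 + 40·1 = 45, valid modulo lcm(40, 13) = 520: x ≡ 45 (mod 520).
Verify: 45 mod 5 = 0 ✓, 45 mod 8 = 5 ✓, 45 mod 13 = 6 ✓.

x ≡ 45 (mod 520).


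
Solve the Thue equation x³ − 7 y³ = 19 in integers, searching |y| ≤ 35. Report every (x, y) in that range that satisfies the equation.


The equation is x³ - 7y³ = 19. For fixed y, x³ = 7·y³ + 19, so a solution requires the RHS to be a perfect cube.
Strategy: iterate y from -35 to 35, compute RHS = 7·y³ + 19, and check whether it is a (positive or negative) perfect cube.
Check small values of y:
  y = 0: RHS = 19 is not a perfect cube.
  y = 1: RHS = 26 is not a perfect cube.
  y = -1: RHS = 12 is not a perfect cube.
  y = 2: RHS = 75 is not a perfect cube.
  y = -2: RHS = -37 is not a perfect cube.
  y = 3: RHS = 208 is not a perfect cube.
  y = -3: RHS = -170 is not a perfect cube.
Continuing the search up to |y| = 35 finds no solutions either.
No (x, y) in the scanned range satisfies the equation.

No integer solutions with |y| ≤ 35.


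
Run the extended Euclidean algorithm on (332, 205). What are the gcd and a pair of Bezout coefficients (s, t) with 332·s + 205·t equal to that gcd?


Euclidean algorithm on (332, 205) — divide until remainder is 0:
  332 = 1 · 205 + 127
  205 = 1 · 127 + 78
  127 = 1 · 78 + 49
  78 = 1 · 49 + 29
  49 = 1 · 29 + 20
  29 = 1 · 20 + 9
  20 = 2 · 9 + 2
  9 = 4 · 2 + 1
  2 = 2 · 1 + 0
gcd(332, 205) = 1.
Track Bezout coefficients alongside the remainders: start with r₀ = 332 = a·1 + b·0 (s = 1, t = 0) and r₁ = 205 = a·0 + b·1 (s = 0, t = 1); each new remainder r_{k+1} = r_{k-1} − q_k·r_k inherits s_{k+1} = s_{k-1} − q_k·s_k, t_{k+1} = t_{k-1} − q_k·t_k, so r_k = a·s_k + b·t_k at every step:
  q = 1: r = 127, s = 1 − 1·0 = 1, t = 0 − 1·1 = -1  (check: 332·1 + 205·(-1) = 127)
  q = 1: r = 78, s = 0 − 1·1 = -1, t = 1 − 1·(-1) = 2  (check: 332·(-1) + 205·2 = 78)
  q = 1: r = 49, s = 1 − 1·(-1) = 2, t = -1 − 1·2 = -3  (check: 332·2 + 205·(-3) = 49)
  q = 1: r = 29, s = -1 − 1·2 = -3, t = 2 − 1·(-3) = 5  (check: 332·(-3) + 205·5 = 29)
  q = 1: r = 20, s = 2 − 1·(-3) = 5, t = -3 − 1·5 = -8  (check: 332·5 + 205·(-8) = 20)
  q = 1: r = 9, s = -3 − 1·5 = -8, t = 5 − 1·(-8) = 13  (check: 332·(-8) + 205·13 = 9)
  q = 2: r = 2, s = 5 − 2·(-8) = 21, t = -8 − 2·13 = -34  (check: 332·21 + 205·(-34) = 2)
  q = 4: r = 1, s = -8 − 4·21 = -92, t = 13 − 4·(-34) = 149  (check: 332·(-92) + 205·149 = 1)
The row with r = 1 (the gcd) gives the Bezout coefficients s = -92, t = 149.
Result: 332 · (-92) + 205 · (149) = 1.

gcd(332, 205) = 1; s = -92, t = 149 (check: 332·(-92) + 205·149 = 1).


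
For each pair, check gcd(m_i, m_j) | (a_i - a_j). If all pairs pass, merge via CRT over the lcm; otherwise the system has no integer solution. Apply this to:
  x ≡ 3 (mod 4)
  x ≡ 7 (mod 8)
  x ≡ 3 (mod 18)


Moduli 4, 8, 18 are not pairwise coprime, so CRT works modulo lcm(m_i) when all pairwise compatibility conditions hold.
Pairwise compatibility: gcd(m_i, m_j) must divide a_i - a_j for every pair.
Merge one congruence at a time:
  Start: x ≡ 3 (mod 4).
  Combine with x ≡ 7 (mod 8): gcd(4, 8) = 4; 7 - 3 = 4, which IS divisible by 4, so compatible.
    Write x = 3 + 4·t and substitute into x ≡ 7 (mod 8): 4·t ≡ 7 − 3 = 4 (mod 8).
    Divide the congruence (and modulus) by g = 4: 1·t ≡ 1 (mod 2).
    So t ≡ 1 (mod 2).
    Then x = 3 + 4·1 = 7, valid modulo lcm(4, 8) = 8: x ≡ 7 (mod 8).
  Combine with x ≡ 3 (mod 18): gcd(8, 18) = 2; 3 - 7 = -4, which IS divisible by 2, so compatible.
    Write x = 7 + 8·t and substitute into x ≡ 3 (mod 18): 8·t ≡ 3 − 7 = -4 (mod 18).
    Divide the congruence (and modulus) by g = 2: 4·t ≡ -2 (mod 9).
    Reduce coefficients mod 9: 4·t ≡ 7 (mod 9).
    The inverse of 4 mod 9 is 7 (since 4·7 = 28 = 3·9 + 1), so t ≡ 7·7 = 49 ≡ 4 (mod 9).
    Then x = 7 + 8·4 = 39, valid modulo lcm(8, 18) = 72: x ≡ 39 (mod 72).
Verify: 39 mod 4 = 3, 39 mod 8 = 7, 39 mod 18 = 3.

x ≡ 39 (mod 72).


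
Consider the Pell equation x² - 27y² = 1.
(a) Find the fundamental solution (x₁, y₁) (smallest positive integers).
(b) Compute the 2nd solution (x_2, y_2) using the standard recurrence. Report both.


Step 1: Find the fundamental solution (x₁, y₁) of x² - 27y² = 1.
  Expand √27 as a continued fraction. a₀ = ⌊√27⌋ = 5; iterate m_{k+1} = d_k·a_k − m_k, d_{k+1} = (27 − m_{k+1}²)/d_k, a_{k+1} = ⌊(a₀ + m_{k+1})/d_{k+1}⌋ (starting m₀ = 0, d₀ = 1), with convergents p_k = a_k·p_{k-1} + p_{k-2}, q_k = a_k·q_{k-1} + q_{k-2} (p₋₁ = 1, q₋₁ = 0):
  k = 0: a₀ = 5; p₀/q₀ = 5/1; p₀² − 27·q₀² = 25 − 27 = -2.
  k = 1: m = 5, d = 2, a = ⌊(5 + 5)/2⌋ = 5; p/q = (5·5 + 1)/(5·1 + 0) = 26/5; p² − 27·q² = 676 − 675 = 1.
  The first convergent with p² − 27·q² = 1 gives the fundamental solution (x₁, y₁) = (26, 5).
Step 2: Apply the recurrence (x_{n+1}, y_{n+1}) = (x₁x_n + 27y₁y_n, x₁y_n + y₁x_n) repeatedly.
  From (x_1, y_1) = (26, 5): x_2 = 26·26 + 27·5·5 = 1351; y_2 = 26·5 + 5·26 = 260.
Step 3: Verify x_2² - 27·y_2² = 1825201 - 1825200 = 1 (should be 1). ✓

(x_1, y_1) = (26, 5); (x_2, y_2) = (1351, 260).


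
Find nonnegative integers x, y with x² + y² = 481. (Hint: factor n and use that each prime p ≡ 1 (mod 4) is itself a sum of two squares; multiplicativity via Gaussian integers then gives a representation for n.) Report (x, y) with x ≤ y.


Step 1: Factor n = 481 = 13 · 37.
Step 2: Check the mod-4 condition on each prime factor: 13 ≡ 1 (mod 4), exponent 1; 37 ≡ 1 (mod 4), exponent 1.
All primes ≡ 3 (mod 4) appear to even exponent (or don't appear), so by the two-squares theorem n IS expressible as a sum of two squares.
Step 3: Build a representation. Here n = 13 · 37 is a product of primes ≡ 1 (mod 4). Each prime p ≡ 1 (mod 4) is itself a sum of two squares; find a² by testing p − a² for a perfect square:
  13: 13 − 1² = 12, 13 − 2² = 9 = 3² ⇒ 13 = 2² + 3².
  37: 37 − 1² = 36 = 6² ⇒ 37 = 1² + 6².
  Combine using the Brahmagupta–Fibonacci identity (a² + b²)(c² + d²) = (ac − bd)² + (ad + bc)² = (ac + bd)² + (ad − bc)²:
  13 · 37 = 481: from (2² + 3²)(1² + 6²), take (2·1 − 3·6, 2·6 + 3·1) = (2 − 18, 12 + 3) = (-16, 15); dropping signs (only squares matter) gives (16, 15); check 16² + 15² = 256 + 225 = 481 ✓.
Step 4: Order so x ≤ y and verify: 15² + 16² = 225 + 256 = 481 = n. ✓

n = 481 = 15² + 16² (one valid representation with x ≤ y).


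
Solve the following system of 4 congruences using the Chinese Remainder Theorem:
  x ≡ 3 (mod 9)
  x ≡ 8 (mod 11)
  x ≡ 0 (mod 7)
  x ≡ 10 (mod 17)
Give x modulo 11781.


Product of moduli M = 9 · 11 · 7 · 17 = 11781.
Merge one congruence at a time:
  Start: x ≡ 3 (mod 9).
  Combine with x ≡ 8 (mod 11); new modulus lcm = 99.
    Write x = 3 + 9·t and substitute into x ≡ 8 (mod 11): 9·t ≡ 8 − 3 = 5 (mod 11).
    The inverse of 9 mod 11 is 5 (since 9·5 = 45 = 4·11 + 1), so t ≡ 5·5 = 25 ≡ 3 (mod 11).
    Then x = 3 + 9·3 = 30, valid modulo lcm(9, 11) = 99: x ≡ 30 (mod 99).
  Combine with x ≡ 0 (mod 7); new modulus lcm = 693.
    Write x = 30 + 99·t and substitute into x ≡ 0 (mod 7): 99·t ≡ 0 − 30 = -30 (mod 7).
    Reduce coefficients mod 7: 1·t ≡ 5 (mod 7).
    So t ≡ 5 (mod 7).
    Then x = 30 + 99·5 = 525, valid modulo lcm(99, 7) = 693: x ≡ 525 (mod 693).
  Combine with x ≡ 10 (mod 17); new modulus lcm = 11781.
    Write x = 525 + 693·t and substitute into x ≡ 10 (mod 17): 693·t ≡ 10 − 525 = -515 (mod 17).
    Reduce coefficients mod 17: 13·t ≡ 12 (mod 17).
    The inverse of 13 mod 17 is 4 (since 13·4 = 52 = 3·17 + 1), so t ≡ 4·12 = 48 ≡ 14 (mod 17).
    Then x = 525 + 693·14 = 10227, valid modulo lcm(693, 17) = 11781: x ≡ 10227 (mod 11781).
Verify against each original: 10227 mod 9 = 3, 10227 mod 11 = 8, 10227 mod 7 = 0, 10227 mod 17 = 10.

x ≡ 10227 (mod 11781).


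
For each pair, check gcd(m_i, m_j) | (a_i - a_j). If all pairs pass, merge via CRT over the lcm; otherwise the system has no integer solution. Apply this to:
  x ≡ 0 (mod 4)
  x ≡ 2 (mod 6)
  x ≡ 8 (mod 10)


Moduli 4, 6, 10 are not pairwise coprime, so CRT works modulo lcm(m_i) when all pairwise compatibility conditions hold.
Pairwise compatibility: gcd(m_i, m_j) must divide a_i - a_j for every pair.
Merge one congruence at a time:
  Start: x ≡ 0 (mod 4).
  Combine with x ≡ 2 (mod 6): gcd(4, 6) = 2; 2 - 0 = 2, which IS divisible by 2, so compatible.
    Write x = 0 + 4·t and substitute into x ≡ 2 (mod 6): 4·t ≡ 2 − 0 = 2 (mod 6).
    Divide the congruence (and modulus) by g = 2: 2·t ≡ 1 (mod 3).
    The inverse of 2 mod 3 is 2 (since 2·2 = 4 = 1·3 + 1), so t ≡ 2·1 = 2 ≡ 2 (mod 3).
    Then x = 0 + 4·2 = 8, valid modulo lcm(4, 6) = 12: x ≡ 8 (mod 12).
  Combine with x ≡ 8 (mod 10): gcd(12, 10) = 2; 8 - 8 = 0, which IS divisible by 2, so compatible.
    Write x = 8 + 12·t and substitute into x ≡ 8 (mod 10): 12·t ≡ 8 − 8 = 0 (mod 10).
    Divide the congruence (and modulus) by g = 2: 6·t ≡ 0 (mod 5).
    Reduce coefficients mod 5: 1·t ≡ 0 (mod 5).
    So t ≡ 0 (mod 5).
    Then x = 8 + 12·0 = 8, valid modulo lcm(12, 10) = 60: x ≡ 8 (mod 60).
Verify: 8 mod 4 = 0, 8 mod 6 = 2, 8 mod 10 = 8.

x ≡ 8 (mod 60).
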